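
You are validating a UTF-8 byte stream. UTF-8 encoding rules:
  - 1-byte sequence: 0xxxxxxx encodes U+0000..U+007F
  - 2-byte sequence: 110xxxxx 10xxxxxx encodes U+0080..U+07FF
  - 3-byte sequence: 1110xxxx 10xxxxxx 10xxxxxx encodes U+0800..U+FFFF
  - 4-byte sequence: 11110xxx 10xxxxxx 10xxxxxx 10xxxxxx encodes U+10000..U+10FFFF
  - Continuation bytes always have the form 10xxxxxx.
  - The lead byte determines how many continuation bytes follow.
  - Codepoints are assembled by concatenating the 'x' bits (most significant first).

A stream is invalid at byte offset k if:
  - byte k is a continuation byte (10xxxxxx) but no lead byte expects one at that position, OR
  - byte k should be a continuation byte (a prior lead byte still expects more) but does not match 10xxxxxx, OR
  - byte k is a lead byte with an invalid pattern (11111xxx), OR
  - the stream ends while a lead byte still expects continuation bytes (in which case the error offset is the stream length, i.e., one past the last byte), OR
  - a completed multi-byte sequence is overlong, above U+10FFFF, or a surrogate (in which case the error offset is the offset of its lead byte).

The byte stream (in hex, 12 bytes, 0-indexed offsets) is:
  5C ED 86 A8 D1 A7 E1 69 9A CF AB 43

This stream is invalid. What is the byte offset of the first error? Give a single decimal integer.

Byte[0]=5C: 1-byte ASCII. cp=U+005C
Byte[1]=ED: 3-byte lead, need 2 cont bytes. acc=0xD
Byte[2]=86: continuation. acc=(acc<<6)|0x06=0x346
Byte[3]=A8: continuation. acc=(acc<<6)|0x28=0xD1A8
Completed: cp=U+D1A8 (starts at byte 1)
Byte[4]=D1: 2-byte lead, need 1 cont bytes. acc=0x11
Byte[5]=A7: continuation. acc=(acc<<6)|0x27=0x467
Completed: cp=U+0467 (starts at byte 4)
Byte[6]=E1: 3-byte lead, need 2 cont bytes. acc=0x1
Byte[7]=69: expected 10xxxxxx continuation. INVALID

Answer: 7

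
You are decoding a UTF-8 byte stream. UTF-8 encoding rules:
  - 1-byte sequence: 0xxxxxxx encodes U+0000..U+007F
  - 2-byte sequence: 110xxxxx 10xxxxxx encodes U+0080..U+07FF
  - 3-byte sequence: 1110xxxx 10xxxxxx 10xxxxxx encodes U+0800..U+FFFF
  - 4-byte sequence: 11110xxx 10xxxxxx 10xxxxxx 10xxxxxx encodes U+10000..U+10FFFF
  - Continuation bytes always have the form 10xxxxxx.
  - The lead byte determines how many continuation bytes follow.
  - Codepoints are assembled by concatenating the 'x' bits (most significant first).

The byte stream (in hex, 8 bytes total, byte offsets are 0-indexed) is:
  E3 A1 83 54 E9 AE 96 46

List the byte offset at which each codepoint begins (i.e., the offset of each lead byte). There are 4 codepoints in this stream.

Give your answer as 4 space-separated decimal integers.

Answer: 0 3 4 7

Derivation:
Byte[0]=E3: 3-byte lead, need 2 cont bytes. acc=0x3
Byte[1]=A1: continuation. acc=(acc<<6)|0x21=0xE1
Byte[2]=83: continuation. acc=(acc<<6)|0x03=0x3843
Completed: cp=U+3843 (starts at byte 0)
Byte[3]=54: 1-byte ASCII. cp=U+0054
Byte[4]=E9: 3-byte lead, need 2 cont bytes. acc=0x9
Byte[5]=AE: continuation. acc=(acc<<6)|0x2E=0x26E
Byte[6]=96: continuation. acc=(acc<<6)|0x16=0x9B96
Completed: cp=U+9B96 (starts at byte 4)
Byte[7]=46: 1-byte ASCII. cp=U+0046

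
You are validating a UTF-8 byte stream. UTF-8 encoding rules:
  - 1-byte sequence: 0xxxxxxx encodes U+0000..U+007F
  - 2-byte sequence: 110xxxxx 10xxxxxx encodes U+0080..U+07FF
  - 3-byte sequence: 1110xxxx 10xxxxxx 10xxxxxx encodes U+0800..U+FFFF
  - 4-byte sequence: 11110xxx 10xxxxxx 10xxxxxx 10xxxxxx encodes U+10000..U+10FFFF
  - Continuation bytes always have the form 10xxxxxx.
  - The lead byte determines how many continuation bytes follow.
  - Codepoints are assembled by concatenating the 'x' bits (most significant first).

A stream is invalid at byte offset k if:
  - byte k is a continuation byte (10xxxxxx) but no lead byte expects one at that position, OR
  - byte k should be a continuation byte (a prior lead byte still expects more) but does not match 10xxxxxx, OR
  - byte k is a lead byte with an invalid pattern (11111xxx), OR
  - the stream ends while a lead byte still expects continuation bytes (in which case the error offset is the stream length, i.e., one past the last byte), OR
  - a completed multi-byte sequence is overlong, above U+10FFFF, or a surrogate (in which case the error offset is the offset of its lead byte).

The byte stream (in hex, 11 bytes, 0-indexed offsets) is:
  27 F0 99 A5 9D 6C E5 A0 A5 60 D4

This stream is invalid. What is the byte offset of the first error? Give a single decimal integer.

Answer: 11

Derivation:
Byte[0]=27: 1-byte ASCII. cp=U+0027
Byte[1]=F0: 4-byte lead, need 3 cont bytes. acc=0x0
Byte[2]=99: continuation. acc=(acc<<6)|0x19=0x19
Byte[3]=A5: continuation. acc=(acc<<6)|0x25=0x665
Byte[4]=9D: continuation. acc=(acc<<6)|0x1D=0x1995D
Completed: cp=U+1995D (starts at byte 1)
Byte[5]=6C: 1-byte ASCII. cp=U+006C
Byte[6]=E5: 3-byte lead, need 2 cont bytes. acc=0x5
Byte[7]=A0: continuation. acc=(acc<<6)|0x20=0x160
Byte[8]=A5: continuation. acc=(acc<<6)|0x25=0x5825
Completed: cp=U+5825 (starts at byte 6)
Byte[9]=60: 1-byte ASCII. cp=U+0060
Byte[10]=D4: 2-byte lead, need 1 cont bytes. acc=0x14
Byte[11]: stream ended, expected continuation. INVALID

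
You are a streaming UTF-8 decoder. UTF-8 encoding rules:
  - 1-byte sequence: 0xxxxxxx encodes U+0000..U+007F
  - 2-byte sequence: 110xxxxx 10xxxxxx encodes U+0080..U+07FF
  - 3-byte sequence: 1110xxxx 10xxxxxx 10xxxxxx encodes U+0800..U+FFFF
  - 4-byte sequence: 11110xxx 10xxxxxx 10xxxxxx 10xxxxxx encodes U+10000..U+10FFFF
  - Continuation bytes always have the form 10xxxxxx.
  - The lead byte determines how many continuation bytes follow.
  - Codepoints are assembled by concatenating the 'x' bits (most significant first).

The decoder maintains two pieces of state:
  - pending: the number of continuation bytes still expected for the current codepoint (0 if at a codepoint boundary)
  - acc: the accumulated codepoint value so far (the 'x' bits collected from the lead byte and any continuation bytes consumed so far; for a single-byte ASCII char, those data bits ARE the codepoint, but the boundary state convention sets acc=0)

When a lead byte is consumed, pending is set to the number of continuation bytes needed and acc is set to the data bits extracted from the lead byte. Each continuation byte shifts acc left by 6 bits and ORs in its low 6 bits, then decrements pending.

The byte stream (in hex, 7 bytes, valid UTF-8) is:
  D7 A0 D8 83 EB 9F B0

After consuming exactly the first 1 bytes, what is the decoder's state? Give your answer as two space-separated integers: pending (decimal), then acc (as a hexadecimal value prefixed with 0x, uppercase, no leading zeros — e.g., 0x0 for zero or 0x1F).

Answer: 1 0x17

Derivation:
Byte[0]=D7: 2-byte lead. pending=1, acc=0x17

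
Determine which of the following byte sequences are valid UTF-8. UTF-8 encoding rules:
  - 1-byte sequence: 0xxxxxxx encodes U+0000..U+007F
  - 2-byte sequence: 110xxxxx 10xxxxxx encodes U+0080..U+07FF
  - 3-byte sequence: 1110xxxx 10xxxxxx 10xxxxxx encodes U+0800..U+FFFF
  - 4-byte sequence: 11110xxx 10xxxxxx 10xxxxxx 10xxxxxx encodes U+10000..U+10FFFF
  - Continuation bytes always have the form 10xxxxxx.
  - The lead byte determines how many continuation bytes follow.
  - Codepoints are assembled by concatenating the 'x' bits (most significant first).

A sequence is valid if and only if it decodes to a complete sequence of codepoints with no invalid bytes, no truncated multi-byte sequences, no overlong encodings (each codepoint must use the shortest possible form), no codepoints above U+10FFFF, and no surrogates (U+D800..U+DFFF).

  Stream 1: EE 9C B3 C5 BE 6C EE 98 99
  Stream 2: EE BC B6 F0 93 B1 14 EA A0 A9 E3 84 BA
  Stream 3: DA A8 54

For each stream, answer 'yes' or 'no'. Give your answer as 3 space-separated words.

Answer: yes no yes

Derivation:
Stream 1: decodes cleanly. VALID
Stream 2: error at byte offset 6. INVALID
Stream 3: decodes cleanly. VALID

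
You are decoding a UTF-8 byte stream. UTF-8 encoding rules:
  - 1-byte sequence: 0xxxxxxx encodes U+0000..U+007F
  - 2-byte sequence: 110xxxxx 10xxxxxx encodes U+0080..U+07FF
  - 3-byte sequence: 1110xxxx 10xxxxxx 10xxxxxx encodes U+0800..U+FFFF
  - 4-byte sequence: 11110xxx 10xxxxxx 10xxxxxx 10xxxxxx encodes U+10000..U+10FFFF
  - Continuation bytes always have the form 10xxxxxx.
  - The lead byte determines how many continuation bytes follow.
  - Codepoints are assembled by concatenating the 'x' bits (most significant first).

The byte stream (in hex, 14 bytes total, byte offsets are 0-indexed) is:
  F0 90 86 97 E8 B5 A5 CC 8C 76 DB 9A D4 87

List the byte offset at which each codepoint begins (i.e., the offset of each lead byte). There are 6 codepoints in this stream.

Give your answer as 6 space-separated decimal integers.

Answer: 0 4 7 9 10 12

Derivation:
Byte[0]=F0: 4-byte lead, need 3 cont bytes. acc=0x0
Byte[1]=90: continuation. acc=(acc<<6)|0x10=0x10
Byte[2]=86: continuation. acc=(acc<<6)|0x06=0x406
Byte[3]=97: continuation. acc=(acc<<6)|0x17=0x10197
Completed: cp=U+10197 (starts at byte 0)
Byte[4]=E8: 3-byte lead, need 2 cont bytes. acc=0x8
Byte[5]=B5: continuation. acc=(acc<<6)|0x35=0x235
Byte[6]=A5: continuation. acc=(acc<<6)|0x25=0x8D65
Completed: cp=U+8D65 (starts at byte 4)
Byte[7]=CC: 2-byte lead, need 1 cont bytes. acc=0xC
Byte[8]=8C: continuation. acc=(acc<<6)|0x0C=0x30C
Completed: cp=U+030C (starts at byte 7)
Byte[9]=76: 1-byte ASCII. cp=U+0076
Byte[10]=DB: 2-byte lead, need 1 cont bytes. acc=0x1B
Byte[11]=9A: continuation. acc=(acc<<6)|0x1A=0x6DA
Completed: cp=U+06DA (starts at byte 10)
Byte[12]=D4: 2-byte lead, need 1 cont bytes. acc=0x14
Byte[13]=87: continuation. acc=(acc<<6)|0x07=0x507
Completed: cp=U+0507 (starts at byte 12)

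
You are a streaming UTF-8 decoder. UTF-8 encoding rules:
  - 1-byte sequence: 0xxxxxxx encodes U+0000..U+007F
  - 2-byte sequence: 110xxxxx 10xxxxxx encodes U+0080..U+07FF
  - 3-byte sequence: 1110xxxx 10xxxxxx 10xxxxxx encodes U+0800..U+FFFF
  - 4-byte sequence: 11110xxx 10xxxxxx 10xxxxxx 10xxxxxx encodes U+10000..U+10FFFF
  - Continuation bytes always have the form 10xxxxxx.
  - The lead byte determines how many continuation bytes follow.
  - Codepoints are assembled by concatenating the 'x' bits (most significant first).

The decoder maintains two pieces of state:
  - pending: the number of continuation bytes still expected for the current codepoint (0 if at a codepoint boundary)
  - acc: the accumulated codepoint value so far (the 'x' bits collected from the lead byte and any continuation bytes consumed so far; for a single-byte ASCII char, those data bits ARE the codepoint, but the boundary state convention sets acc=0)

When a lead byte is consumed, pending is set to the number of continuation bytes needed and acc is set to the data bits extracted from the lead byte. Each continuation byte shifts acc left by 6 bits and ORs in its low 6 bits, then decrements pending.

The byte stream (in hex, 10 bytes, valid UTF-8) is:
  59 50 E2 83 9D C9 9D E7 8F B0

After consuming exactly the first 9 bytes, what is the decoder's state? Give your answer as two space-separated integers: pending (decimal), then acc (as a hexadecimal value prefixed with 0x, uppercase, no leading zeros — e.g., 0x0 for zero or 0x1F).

Byte[0]=59: 1-byte. pending=0, acc=0x0
Byte[1]=50: 1-byte. pending=0, acc=0x0
Byte[2]=E2: 3-byte lead. pending=2, acc=0x2
Byte[3]=83: continuation. acc=(acc<<6)|0x03=0x83, pending=1
Byte[4]=9D: continuation. acc=(acc<<6)|0x1D=0x20DD, pending=0
Byte[5]=C9: 2-byte lead. pending=1, acc=0x9
Byte[6]=9D: continuation. acc=(acc<<6)|0x1D=0x25D, pending=0
Byte[7]=E7: 3-byte lead. pending=2, acc=0x7
Byte[8]=8F: continuation. acc=(acc<<6)|0x0F=0x1CF, pending=1

Answer: 1 0x1CF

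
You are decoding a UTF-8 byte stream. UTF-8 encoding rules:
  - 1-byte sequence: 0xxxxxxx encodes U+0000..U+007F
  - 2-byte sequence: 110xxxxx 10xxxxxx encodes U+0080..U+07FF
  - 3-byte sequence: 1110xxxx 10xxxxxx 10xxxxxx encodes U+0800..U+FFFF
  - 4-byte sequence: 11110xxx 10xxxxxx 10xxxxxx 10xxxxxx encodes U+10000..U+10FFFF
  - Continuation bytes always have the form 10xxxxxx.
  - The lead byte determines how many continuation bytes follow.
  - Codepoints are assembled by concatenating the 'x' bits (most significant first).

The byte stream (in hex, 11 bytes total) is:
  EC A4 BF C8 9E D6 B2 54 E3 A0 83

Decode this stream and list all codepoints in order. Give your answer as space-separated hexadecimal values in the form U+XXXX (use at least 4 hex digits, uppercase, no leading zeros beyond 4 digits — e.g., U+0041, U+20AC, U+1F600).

Byte[0]=EC: 3-byte lead, need 2 cont bytes. acc=0xC
Byte[1]=A4: continuation. acc=(acc<<6)|0x24=0x324
Byte[2]=BF: continuation. acc=(acc<<6)|0x3F=0xC93F
Completed: cp=U+C93F (starts at byte 0)
Byte[3]=C8: 2-byte lead, need 1 cont bytes. acc=0x8
Byte[4]=9E: continuation. acc=(acc<<6)|0x1E=0x21E
Completed: cp=U+021E (starts at byte 3)
Byte[5]=D6: 2-byte lead, need 1 cont bytes. acc=0x16
Byte[6]=B2: continuation. acc=(acc<<6)|0x32=0x5B2
Completed: cp=U+05B2 (starts at byte 5)
Byte[7]=54: 1-byte ASCII. cp=U+0054
Byte[8]=E3: 3-byte lead, need 2 cont bytes. acc=0x3
Byte[9]=A0: continuation. acc=(acc<<6)|0x20=0xE0
Byte[10]=83: continuation. acc=(acc<<6)|0x03=0x3803
Completed: cp=U+3803 (starts at byte 8)

Answer: U+C93F U+021E U+05B2 U+0054 U+3803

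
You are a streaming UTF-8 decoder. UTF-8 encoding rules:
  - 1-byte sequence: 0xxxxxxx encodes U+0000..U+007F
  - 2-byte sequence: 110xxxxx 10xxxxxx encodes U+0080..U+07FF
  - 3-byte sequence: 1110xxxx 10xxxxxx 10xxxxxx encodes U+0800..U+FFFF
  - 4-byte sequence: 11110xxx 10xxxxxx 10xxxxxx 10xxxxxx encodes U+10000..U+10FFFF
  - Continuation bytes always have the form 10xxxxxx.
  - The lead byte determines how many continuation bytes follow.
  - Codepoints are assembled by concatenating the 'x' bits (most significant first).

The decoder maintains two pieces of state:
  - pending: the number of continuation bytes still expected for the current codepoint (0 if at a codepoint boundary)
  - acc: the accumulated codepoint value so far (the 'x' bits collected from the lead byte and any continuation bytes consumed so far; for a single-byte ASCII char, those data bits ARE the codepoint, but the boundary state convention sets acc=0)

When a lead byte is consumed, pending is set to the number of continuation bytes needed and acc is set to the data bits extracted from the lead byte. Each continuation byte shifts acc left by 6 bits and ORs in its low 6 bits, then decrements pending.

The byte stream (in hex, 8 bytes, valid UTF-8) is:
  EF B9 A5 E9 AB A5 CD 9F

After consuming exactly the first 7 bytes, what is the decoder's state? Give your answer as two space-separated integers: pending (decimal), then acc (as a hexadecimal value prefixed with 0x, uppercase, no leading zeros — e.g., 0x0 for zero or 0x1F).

Answer: 1 0xD

Derivation:
Byte[0]=EF: 3-byte lead. pending=2, acc=0xF
Byte[1]=B9: continuation. acc=(acc<<6)|0x39=0x3F9, pending=1
Byte[2]=A5: continuation. acc=(acc<<6)|0x25=0xFE65, pending=0
Byte[3]=E9: 3-byte lead. pending=2, acc=0x9
Byte[4]=AB: continuation. acc=(acc<<6)|0x2B=0x26B, pending=1
Byte[5]=A5: continuation. acc=(acc<<6)|0x25=0x9AE5, pending=0
Byte[6]=CD: 2-byte lead. pending=1, acc=0xD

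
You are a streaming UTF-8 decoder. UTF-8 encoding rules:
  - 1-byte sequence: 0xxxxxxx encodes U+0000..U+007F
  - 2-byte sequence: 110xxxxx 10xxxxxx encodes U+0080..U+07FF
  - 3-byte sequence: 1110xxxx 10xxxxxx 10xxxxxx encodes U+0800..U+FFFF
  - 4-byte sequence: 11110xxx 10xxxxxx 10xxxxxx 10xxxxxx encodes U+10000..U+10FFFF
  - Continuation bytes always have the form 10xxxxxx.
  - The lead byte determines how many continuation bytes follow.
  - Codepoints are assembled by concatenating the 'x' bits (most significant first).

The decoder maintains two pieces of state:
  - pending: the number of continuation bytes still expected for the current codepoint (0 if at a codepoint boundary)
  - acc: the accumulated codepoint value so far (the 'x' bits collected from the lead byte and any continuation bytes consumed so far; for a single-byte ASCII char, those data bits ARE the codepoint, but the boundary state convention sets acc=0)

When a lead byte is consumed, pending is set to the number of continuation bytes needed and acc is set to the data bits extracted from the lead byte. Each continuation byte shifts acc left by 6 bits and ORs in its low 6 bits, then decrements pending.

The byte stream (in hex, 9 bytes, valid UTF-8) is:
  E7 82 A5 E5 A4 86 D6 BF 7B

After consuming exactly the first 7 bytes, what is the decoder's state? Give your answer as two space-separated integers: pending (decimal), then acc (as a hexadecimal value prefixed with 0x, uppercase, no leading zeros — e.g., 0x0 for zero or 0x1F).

Answer: 1 0x16

Derivation:
Byte[0]=E7: 3-byte lead. pending=2, acc=0x7
Byte[1]=82: continuation. acc=(acc<<6)|0x02=0x1C2, pending=1
Byte[2]=A5: continuation. acc=(acc<<6)|0x25=0x70A5, pending=0
Byte[3]=E5: 3-byte lead. pending=2, acc=0x5
Byte[4]=A4: continuation. acc=(acc<<6)|0x24=0x164, pending=1
Byte[5]=86: continuation. acc=(acc<<6)|0x06=0x5906, pending=0
Byte[6]=D6: 2-byte lead. pending=1, acc=0x16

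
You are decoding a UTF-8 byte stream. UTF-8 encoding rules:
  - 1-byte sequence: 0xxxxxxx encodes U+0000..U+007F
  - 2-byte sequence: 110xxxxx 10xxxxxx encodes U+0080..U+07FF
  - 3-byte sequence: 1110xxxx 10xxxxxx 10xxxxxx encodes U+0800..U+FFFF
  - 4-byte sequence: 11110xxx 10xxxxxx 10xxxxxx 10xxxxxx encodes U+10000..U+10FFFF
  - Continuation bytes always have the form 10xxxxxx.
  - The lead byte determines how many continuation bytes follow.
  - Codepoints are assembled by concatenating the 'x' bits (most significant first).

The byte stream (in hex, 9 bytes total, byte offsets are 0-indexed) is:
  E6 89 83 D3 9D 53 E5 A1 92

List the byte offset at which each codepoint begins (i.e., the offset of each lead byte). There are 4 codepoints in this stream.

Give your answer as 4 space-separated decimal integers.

Answer: 0 3 5 6

Derivation:
Byte[0]=E6: 3-byte lead, need 2 cont bytes. acc=0x6
Byte[1]=89: continuation. acc=(acc<<6)|0x09=0x189
Byte[2]=83: continuation. acc=(acc<<6)|0x03=0x6243
Completed: cp=U+6243 (starts at byte 0)
Byte[3]=D3: 2-byte lead, need 1 cont bytes. acc=0x13
Byte[4]=9D: continuation. acc=(acc<<6)|0x1D=0x4DD
Completed: cp=U+04DD (starts at byte 3)
Byte[5]=53: 1-byte ASCII. cp=U+0053
Byte[6]=E5: 3-byte lead, need 2 cont bytes. acc=0x5
Byte[7]=A1: continuation. acc=(acc<<6)|0x21=0x161
Byte[8]=92: continuation. acc=(acc<<6)|0x12=0x5852
Completed: cp=U+5852 (starts at byte 6)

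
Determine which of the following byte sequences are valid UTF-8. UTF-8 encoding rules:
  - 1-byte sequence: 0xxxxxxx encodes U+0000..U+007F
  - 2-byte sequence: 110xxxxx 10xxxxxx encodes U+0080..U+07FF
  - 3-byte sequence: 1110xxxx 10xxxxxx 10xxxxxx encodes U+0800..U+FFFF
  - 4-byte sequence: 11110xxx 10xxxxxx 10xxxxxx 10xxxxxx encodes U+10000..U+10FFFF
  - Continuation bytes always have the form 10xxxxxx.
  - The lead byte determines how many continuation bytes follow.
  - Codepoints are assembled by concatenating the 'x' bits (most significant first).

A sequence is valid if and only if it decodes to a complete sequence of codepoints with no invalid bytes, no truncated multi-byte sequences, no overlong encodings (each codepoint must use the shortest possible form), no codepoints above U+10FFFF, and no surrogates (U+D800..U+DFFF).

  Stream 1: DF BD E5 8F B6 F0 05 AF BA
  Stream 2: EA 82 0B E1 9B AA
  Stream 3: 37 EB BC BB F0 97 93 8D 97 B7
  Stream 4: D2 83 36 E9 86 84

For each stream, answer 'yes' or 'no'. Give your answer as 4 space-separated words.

Stream 1: error at byte offset 6. INVALID
Stream 2: error at byte offset 2. INVALID
Stream 3: error at byte offset 8. INVALID
Stream 4: decodes cleanly. VALID

Answer: no no no yes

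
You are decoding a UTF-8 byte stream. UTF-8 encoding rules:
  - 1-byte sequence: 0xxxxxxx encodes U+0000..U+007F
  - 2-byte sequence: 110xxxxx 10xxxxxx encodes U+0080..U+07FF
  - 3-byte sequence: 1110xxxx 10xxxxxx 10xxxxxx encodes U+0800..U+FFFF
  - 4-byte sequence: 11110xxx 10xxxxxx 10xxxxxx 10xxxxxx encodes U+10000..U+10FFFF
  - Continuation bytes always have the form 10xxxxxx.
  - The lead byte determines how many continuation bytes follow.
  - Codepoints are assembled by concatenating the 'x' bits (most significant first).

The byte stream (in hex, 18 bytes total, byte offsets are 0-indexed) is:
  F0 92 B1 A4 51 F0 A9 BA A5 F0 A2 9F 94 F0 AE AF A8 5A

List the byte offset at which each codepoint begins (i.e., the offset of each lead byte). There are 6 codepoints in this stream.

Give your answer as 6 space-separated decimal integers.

Byte[0]=F0: 4-byte lead, need 3 cont bytes. acc=0x0
Byte[1]=92: continuation. acc=(acc<<6)|0x12=0x12
Byte[2]=B1: continuation. acc=(acc<<6)|0x31=0x4B1
Byte[3]=A4: continuation. acc=(acc<<6)|0x24=0x12C64
Completed: cp=U+12C64 (starts at byte 0)
Byte[4]=51: 1-byte ASCII. cp=U+0051
Byte[5]=F0: 4-byte lead, need 3 cont bytes. acc=0x0
Byte[6]=A9: continuation. acc=(acc<<6)|0x29=0x29
Byte[7]=BA: continuation. acc=(acc<<6)|0x3A=0xA7A
Byte[8]=A5: continuation. acc=(acc<<6)|0x25=0x29EA5
Completed: cp=U+29EA5 (starts at byte 5)
Byte[9]=F0: 4-byte lead, need 3 cont bytes. acc=0x0
Byte[10]=A2: continuation. acc=(acc<<6)|0x22=0x22
Byte[11]=9F: continuation. acc=(acc<<6)|0x1F=0x89F
Byte[12]=94: continuation. acc=(acc<<6)|0x14=0x227D4
Completed: cp=U+227D4 (starts at byte 9)
Byte[13]=F0: 4-byte lead, need 3 cont bytes. acc=0x0
Byte[14]=AE: continuation. acc=(acc<<6)|0x2E=0x2E
Byte[15]=AF: continuation. acc=(acc<<6)|0x2F=0xBAF
Byte[16]=A8: continuation. acc=(acc<<6)|0x28=0x2EBE8
Completed: cp=U+2EBE8 (starts at byte 13)
Byte[17]=5A: 1-byte ASCII. cp=U+005A

Answer: 0 4 5 9 13 17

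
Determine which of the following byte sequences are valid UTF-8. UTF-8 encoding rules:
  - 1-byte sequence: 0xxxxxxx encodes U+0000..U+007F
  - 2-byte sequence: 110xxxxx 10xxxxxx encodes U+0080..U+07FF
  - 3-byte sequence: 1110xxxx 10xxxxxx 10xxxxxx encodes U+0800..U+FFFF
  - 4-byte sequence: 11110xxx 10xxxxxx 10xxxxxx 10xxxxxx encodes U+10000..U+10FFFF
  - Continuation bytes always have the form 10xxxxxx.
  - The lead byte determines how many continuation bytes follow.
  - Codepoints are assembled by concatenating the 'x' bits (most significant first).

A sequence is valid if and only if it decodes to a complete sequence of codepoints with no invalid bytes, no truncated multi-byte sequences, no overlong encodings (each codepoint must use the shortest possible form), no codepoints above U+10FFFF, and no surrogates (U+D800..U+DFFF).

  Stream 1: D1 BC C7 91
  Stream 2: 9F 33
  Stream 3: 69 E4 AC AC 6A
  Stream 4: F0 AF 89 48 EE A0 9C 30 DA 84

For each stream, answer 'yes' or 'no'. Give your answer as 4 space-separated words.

Answer: yes no yes no

Derivation:
Stream 1: decodes cleanly. VALID
Stream 2: error at byte offset 0. INVALID
Stream 3: decodes cleanly. VALID
Stream 4: error at byte offset 3. INVALID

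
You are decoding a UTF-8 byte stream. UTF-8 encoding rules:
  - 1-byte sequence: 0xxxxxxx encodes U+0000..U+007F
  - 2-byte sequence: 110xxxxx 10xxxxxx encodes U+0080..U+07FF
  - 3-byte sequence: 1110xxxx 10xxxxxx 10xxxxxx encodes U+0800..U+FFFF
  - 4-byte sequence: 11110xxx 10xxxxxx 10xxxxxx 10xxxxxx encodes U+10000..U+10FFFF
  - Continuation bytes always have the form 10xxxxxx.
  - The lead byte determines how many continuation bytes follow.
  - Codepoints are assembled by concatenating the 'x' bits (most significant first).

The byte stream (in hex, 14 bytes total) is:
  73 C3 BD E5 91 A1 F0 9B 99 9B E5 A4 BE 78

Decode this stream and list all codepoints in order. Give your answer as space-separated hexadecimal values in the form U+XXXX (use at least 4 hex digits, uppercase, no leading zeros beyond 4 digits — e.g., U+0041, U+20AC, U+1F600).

Byte[0]=73: 1-byte ASCII. cp=U+0073
Byte[1]=C3: 2-byte lead, need 1 cont bytes. acc=0x3
Byte[2]=BD: continuation. acc=(acc<<6)|0x3D=0xFD
Completed: cp=U+00FD (starts at byte 1)
Byte[3]=E5: 3-byte lead, need 2 cont bytes. acc=0x5
Byte[4]=91: continuation. acc=(acc<<6)|0x11=0x151
Byte[5]=A1: continuation. acc=(acc<<6)|0x21=0x5461
Completed: cp=U+5461 (starts at byte 3)
Byte[6]=F0: 4-byte lead, need 3 cont bytes. acc=0x0
Byte[7]=9B: continuation. acc=(acc<<6)|0x1B=0x1B
Byte[8]=99: continuation. acc=(acc<<6)|0x19=0x6D9
Byte[9]=9B: continuation. acc=(acc<<6)|0x1B=0x1B65B
Completed: cp=U+1B65B (starts at byte 6)
Byte[10]=E5: 3-byte lead, need 2 cont bytes. acc=0x5
Byte[11]=A4: continuation. acc=(acc<<6)|0x24=0x164
Byte[12]=BE: continuation. acc=(acc<<6)|0x3E=0x593E
Completed: cp=U+593E (starts at byte 10)
Byte[13]=78: 1-byte ASCII. cp=U+0078

Answer: U+0073 U+00FD U+5461 U+1B65B U+593E U+0078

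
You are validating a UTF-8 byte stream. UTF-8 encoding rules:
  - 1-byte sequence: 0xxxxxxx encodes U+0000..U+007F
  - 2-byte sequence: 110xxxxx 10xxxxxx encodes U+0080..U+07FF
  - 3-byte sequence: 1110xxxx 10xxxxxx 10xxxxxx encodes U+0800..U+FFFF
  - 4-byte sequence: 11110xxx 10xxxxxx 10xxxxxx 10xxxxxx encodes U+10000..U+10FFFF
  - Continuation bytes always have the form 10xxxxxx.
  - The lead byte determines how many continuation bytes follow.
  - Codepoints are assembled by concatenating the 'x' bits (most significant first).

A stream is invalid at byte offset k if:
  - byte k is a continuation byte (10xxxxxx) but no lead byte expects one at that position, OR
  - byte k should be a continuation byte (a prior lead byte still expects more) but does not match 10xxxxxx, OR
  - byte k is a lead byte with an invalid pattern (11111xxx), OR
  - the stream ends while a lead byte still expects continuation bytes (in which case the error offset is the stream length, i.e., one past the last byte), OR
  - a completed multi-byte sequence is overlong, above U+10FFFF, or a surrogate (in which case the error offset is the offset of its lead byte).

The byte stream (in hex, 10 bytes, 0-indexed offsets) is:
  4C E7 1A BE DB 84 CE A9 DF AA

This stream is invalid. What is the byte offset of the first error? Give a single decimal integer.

Answer: 2

Derivation:
Byte[0]=4C: 1-byte ASCII. cp=U+004C
Byte[1]=E7: 3-byte lead, need 2 cont bytes. acc=0x7
Byte[2]=1A: expected 10xxxxxx continuation. INVALID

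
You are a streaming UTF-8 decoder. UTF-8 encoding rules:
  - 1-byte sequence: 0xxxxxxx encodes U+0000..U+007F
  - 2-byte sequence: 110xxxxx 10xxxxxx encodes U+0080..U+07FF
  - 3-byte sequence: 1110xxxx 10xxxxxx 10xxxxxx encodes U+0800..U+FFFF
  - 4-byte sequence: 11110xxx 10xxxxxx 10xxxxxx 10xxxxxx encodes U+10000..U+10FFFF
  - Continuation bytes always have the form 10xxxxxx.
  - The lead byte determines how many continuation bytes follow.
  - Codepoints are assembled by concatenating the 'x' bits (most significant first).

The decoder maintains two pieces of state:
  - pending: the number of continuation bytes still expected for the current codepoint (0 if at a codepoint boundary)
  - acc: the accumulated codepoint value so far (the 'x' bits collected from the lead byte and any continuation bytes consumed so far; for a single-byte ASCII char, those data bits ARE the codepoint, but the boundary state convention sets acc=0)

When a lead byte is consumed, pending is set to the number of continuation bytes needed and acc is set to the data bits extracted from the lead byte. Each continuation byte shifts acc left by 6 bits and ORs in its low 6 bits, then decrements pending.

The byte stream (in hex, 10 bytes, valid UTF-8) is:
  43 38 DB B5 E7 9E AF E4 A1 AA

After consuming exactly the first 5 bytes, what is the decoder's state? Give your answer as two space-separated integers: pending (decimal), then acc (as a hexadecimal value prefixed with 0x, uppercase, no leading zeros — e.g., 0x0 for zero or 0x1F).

Answer: 2 0x7

Derivation:
Byte[0]=43: 1-byte. pending=0, acc=0x0
Byte[1]=38: 1-byte. pending=0, acc=0x0
Byte[2]=DB: 2-byte lead. pending=1, acc=0x1B
Byte[3]=B5: continuation. acc=(acc<<6)|0x35=0x6F5, pending=0
Byte[4]=E7: 3-byte lead. pending=2, acc=0x7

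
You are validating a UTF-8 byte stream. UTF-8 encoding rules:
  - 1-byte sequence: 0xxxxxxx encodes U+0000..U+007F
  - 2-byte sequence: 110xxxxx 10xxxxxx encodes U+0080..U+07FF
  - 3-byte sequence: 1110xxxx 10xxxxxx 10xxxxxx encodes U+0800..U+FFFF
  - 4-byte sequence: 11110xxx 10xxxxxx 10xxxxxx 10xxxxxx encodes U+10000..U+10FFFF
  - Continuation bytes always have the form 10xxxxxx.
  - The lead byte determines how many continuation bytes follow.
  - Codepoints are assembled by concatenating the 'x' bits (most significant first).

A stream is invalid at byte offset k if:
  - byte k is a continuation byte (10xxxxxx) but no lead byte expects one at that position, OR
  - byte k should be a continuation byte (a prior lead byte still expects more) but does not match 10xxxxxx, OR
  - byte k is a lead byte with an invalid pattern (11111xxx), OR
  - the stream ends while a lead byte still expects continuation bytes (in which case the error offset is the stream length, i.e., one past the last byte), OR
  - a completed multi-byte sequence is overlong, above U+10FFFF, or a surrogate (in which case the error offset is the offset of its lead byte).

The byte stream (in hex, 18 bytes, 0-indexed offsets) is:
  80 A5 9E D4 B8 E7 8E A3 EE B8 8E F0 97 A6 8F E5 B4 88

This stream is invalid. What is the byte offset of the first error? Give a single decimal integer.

Answer: 0

Derivation:
Byte[0]=80: INVALID lead byte (not 0xxx/110x/1110/11110)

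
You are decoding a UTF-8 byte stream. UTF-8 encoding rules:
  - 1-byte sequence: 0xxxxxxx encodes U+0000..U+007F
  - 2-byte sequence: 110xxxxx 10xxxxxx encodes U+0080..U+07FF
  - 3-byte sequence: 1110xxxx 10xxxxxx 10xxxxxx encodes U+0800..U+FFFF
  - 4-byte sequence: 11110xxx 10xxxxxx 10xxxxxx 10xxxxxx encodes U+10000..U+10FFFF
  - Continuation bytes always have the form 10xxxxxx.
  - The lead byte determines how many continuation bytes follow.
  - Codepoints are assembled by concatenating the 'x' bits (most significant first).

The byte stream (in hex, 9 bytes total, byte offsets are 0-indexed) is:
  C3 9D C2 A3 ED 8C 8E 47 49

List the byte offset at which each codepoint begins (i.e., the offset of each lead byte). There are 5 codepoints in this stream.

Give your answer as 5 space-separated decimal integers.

Byte[0]=C3: 2-byte lead, need 1 cont bytes. acc=0x3
Byte[1]=9D: continuation. acc=(acc<<6)|0x1D=0xDD
Completed: cp=U+00DD (starts at byte 0)
Byte[2]=C2: 2-byte lead, need 1 cont bytes. acc=0x2
Byte[3]=A3: continuation. acc=(acc<<6)|0x23=0xA3
Completed: cp=U+00A3 (starts at byte 2)
Byte[4]=ED: 3-byte lead, need 2 cont bytes. acc=0xD
Byte[5]=8C: continuation. acc=(acc<<6)|0x0C=0x34C
Byte[6]=8E: continuation. acc=(acc<<6)|0x0E=0xD30E
Completed: cp=U+D30E (starts at byte 4)
Byte[7]=47: 1-byte ASCII. cp=U+0047
Byte[8]=49: 1-byte ASCII. cp=U+0049

Answer: 0 2 4 7 8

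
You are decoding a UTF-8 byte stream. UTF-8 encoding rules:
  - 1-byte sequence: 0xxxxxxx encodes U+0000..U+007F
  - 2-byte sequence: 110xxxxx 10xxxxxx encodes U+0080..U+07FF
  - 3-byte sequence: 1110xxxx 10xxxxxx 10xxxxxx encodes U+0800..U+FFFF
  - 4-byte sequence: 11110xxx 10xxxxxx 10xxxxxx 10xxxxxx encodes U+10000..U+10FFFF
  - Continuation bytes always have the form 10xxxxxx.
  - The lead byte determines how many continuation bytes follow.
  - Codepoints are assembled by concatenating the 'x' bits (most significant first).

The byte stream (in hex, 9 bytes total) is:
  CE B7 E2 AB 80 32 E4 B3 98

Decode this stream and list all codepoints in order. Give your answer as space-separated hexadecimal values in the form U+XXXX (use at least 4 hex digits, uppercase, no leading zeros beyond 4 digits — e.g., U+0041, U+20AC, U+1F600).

Byte[0]=CE: 2-byte lead, need 1 cont bytes. acc=0xE
Byte[1]=B7: continuation. acc=(acc<<6)|0x37=0x3B7
Completed: cp=U+03B7 (starts at byte 0)
Byte[2]=E2: 3-byte lead, need 2 cont bytes. acc=0x2
Byte[3]=AB: continuation. acc=(acc<<6)|0x2B=0xAB
Byte[4]=80: continuation. acc=(acc<<6)|0x00=0x2AC0
Completed: cp=U+2AC0 (starts at byte 2)
Byte[5]=32: 1-byte ASCII. cp=U+0032
Byte[6]=E4: 3-byte lead, need 2 cont bytes. acc=0x4
Byte[7]=B3: continuation. acc=(acc<<6)|0x33=0x133
Byte[8]=98: continuation. acc=(acc<<6)|0x18=0x4CD8
Completed: cp=U+4CD8 (starts at byte 6)

Answer: U+03B7 U+2AC0 U+0032 U+4CD8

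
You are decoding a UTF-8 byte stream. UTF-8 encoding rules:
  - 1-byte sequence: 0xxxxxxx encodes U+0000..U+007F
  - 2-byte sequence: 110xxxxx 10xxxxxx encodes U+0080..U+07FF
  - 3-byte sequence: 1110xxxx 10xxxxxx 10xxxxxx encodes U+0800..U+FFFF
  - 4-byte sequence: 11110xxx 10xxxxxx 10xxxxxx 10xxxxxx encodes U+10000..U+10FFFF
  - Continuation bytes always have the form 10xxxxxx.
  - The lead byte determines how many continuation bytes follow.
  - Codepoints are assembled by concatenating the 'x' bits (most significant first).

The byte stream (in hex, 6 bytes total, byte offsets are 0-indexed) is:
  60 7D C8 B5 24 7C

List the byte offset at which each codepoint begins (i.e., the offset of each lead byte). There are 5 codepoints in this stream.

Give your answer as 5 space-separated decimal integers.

Byte[0]=60: 1-byte ASCII. cp=U+0060
Byte[1]=7D: 1-byte ASCII. cp=U+007D
Byte[2]=C8: 2-byte lead, need 1 cont bytes. acc=0x8
Byte[3]=B5: continuation. acc=(acc<<6)|0x35=0x235
Completed: cp=U+0235 (starts at byte 2)
Byte[4]=24: 1-byte ASCII. cp=U+0024
Byte[5]=7C: 1-byte ASCII. cp=U+007C

Answer: 0 1 2 4 5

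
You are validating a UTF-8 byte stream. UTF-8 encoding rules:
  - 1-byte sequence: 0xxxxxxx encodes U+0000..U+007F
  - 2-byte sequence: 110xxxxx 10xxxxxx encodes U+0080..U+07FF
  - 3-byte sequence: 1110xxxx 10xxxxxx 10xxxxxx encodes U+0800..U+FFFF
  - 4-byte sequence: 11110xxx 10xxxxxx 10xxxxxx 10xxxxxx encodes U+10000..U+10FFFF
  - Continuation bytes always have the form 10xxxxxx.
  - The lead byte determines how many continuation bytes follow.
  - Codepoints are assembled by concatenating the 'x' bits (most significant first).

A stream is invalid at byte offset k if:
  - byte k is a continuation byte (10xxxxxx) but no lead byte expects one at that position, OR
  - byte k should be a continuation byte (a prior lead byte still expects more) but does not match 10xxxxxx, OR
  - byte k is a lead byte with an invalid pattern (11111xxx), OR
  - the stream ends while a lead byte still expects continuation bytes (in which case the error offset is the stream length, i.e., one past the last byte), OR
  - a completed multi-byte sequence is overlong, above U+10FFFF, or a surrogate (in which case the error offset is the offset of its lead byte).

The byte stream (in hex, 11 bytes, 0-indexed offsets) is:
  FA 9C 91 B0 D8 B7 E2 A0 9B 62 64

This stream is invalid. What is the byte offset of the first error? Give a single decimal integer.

Answer: 0

Derivation:
Byte[0]=FA: INVALID lead byte (not 0xxx/110x/1110/11110)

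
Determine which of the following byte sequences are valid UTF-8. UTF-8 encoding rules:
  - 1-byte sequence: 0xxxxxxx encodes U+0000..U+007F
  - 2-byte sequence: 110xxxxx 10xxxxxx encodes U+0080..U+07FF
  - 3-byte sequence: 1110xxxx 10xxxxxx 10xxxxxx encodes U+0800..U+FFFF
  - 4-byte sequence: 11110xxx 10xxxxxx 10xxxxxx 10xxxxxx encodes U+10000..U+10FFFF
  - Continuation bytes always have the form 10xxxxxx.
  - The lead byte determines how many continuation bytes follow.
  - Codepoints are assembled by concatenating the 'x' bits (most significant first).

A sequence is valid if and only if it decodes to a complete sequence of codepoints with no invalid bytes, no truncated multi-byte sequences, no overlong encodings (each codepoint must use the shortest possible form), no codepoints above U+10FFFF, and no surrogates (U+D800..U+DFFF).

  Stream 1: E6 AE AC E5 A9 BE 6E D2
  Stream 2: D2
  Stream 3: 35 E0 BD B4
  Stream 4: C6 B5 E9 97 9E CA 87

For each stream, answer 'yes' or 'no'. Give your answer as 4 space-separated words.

Stream 1: error at byte offset 8. INVALID
Stream 2: error at byte offset 1. INVALID
Stream 3: decodes cleanly. VALID
Stream 4: decodes cleanly. VALID

Answer: no no yes yes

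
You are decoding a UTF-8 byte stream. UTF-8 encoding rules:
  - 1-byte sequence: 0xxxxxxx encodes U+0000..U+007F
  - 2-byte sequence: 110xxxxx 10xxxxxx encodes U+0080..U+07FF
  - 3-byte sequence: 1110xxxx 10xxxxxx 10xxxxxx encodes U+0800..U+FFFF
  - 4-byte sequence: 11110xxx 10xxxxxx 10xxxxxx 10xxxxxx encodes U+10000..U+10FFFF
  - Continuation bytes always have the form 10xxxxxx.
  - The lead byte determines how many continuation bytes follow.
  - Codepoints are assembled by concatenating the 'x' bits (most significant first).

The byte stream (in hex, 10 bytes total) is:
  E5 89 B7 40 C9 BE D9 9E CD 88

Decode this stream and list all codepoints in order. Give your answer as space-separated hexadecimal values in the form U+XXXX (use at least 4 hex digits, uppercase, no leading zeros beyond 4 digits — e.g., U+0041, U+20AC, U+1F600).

Byte[0]=E5: 3-byte lead, need 2 cont bytes. acc=0x5
Byte[1]=89: continuation. acc=(acc<<6)|0x09=0x149
Byte[2]=B7: continuation. acc=(acc<<6)|0x37=0x5277
Completed: cp=U+5277 (starts at byte 0)
Byte[3]=40: 1-byte ASCII. cp=U+0040
Byte[4]=C9: 2-byte lead, need 1 cont bytes. acc=0x9
Byte[5]=BE: continuation. acc=(acc<<6)|0x3E=0x27E
Completed: cp=U+027E (starts at byte 4)
Byte[6]=D9: 2-byte lead, need 1 cont bytes. acc=0x19
Byte[7]=9E: continuation. acc=(acc<<6)|0x1E=0x65E
Completed: cp=U+065E (starts at byte 6)
Byte[8]=CD: 2-byte lead, need 1 cont bytes. acc=0xD
Byte[9]=88: continuation. acc=(acc<<6)|0x08=0x348
Completed: cp=U+0348 (starts at byte 8)

Answer: U+5277 U+0040 U+027E U+065E U+0348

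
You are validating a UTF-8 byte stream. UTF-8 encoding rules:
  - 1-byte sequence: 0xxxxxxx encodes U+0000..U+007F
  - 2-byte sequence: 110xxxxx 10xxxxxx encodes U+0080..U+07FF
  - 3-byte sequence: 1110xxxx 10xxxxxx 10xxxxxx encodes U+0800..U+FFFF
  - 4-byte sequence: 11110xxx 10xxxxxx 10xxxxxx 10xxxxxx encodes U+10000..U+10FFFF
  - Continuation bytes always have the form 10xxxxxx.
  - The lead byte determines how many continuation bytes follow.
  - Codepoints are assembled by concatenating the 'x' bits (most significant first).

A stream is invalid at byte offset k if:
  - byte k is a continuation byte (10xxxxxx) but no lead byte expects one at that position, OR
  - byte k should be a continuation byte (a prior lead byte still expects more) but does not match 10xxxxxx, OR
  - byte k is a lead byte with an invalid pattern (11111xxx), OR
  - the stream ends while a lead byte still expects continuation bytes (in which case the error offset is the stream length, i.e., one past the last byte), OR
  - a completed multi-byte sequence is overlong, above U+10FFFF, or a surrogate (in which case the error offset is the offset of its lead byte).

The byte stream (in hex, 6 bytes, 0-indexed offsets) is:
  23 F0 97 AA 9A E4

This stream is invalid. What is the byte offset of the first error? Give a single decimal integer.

Byte[0]=23: 1-byte ASCII. cp=U+0023
Byte[1]=F0: 4-byte lead, need 3 cont bytes. acc=0x0
Byte[2]=97: continuation. acc=(acc<<6)|0x17=0x17
Byte[3]=AA: continuation. acc=(acc<<6)|0x2A=0x5EA
Byte[4]=9A: continuation. acc=(acc<<6)|0x1A=0x17A9A
Completed: cp=U+17A9A (starts at byte 1)
Byte[5]=E4: 3-byte lead, need 2 cont bytes. acc=0x4
Byte[6]: stream ended, expected continuation. INVALID

Answer: 6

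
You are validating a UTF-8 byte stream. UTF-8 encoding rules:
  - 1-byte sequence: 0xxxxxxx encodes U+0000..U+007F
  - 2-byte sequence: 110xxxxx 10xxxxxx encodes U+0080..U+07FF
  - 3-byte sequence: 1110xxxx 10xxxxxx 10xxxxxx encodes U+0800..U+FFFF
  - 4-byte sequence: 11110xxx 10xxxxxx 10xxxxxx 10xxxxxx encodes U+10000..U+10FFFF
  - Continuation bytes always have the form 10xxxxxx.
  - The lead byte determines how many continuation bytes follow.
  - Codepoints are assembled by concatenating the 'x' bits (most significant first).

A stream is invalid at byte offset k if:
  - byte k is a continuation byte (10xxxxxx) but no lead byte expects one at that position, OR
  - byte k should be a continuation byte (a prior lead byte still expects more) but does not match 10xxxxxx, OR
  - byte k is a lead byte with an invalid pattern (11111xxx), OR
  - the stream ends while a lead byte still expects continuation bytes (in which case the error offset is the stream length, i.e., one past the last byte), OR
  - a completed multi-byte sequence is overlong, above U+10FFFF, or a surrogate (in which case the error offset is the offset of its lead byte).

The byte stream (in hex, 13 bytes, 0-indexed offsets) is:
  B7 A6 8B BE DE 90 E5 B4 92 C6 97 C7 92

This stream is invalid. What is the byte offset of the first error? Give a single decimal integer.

Byte[0]=B7: INVALID lead byte (not 0xxx/110x/1110/11110)

Answer: 0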